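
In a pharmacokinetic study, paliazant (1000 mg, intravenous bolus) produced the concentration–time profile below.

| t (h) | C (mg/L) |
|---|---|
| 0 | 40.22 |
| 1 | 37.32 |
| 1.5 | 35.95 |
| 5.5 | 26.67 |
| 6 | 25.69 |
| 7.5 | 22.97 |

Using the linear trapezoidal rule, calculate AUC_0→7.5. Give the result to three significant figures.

AUC = 232 mg/L·h

Trapezoidal AUC_0→7.5:
  [0→1]: (40.22+37.32)/2 × 1 = 38.77
  [1→1.5]: (37.32+35.95)/2 × 0.5 = 18.3175
  [1.5→5.5]: (35.95+26.67)/2 × 4 = 125.24
  [5.5→6]: (26.67+25.69)/2 × 0.5 = 13.09
  [6→7.5]: (25.69+22.97)/2 × 1.5 = 36.495
  Sum = 231.9125 mg/L·h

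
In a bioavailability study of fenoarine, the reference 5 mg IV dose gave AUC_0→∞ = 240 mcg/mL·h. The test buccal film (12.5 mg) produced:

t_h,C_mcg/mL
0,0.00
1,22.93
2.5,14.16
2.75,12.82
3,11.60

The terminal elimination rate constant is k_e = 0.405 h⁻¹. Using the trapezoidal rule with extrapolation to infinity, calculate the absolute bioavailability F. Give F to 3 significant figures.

Trapezoidal AUC_0→3 (buccal film):
  [0→1]: (0.00+22.93)/2 × 1 = 11.465
  [1→2.5]: (22.93+14.16)/2 × 1.5 = 27.8175
  [2.5→2.75]: (14.16+12.82)/2 × 0.25 = 3.3725
  [2.75→3]: (12.82+11.60)/2 × 0.25 = 3.0525
  Sum = 45.7075 mcg/mL·h
Tail: C_last/k_e = 11.60/0.405 = 28.642
AUC_0→∞ (buccal film) = 45.7075 + 28.642 = 74.3495 mcg/mL·h
F = (AUC_ev/D_ev)/(AUC_iv/D_iv) = (74.3495/12.5)/(240/5) = 5.94796/48 = 0.1239

F = 0.124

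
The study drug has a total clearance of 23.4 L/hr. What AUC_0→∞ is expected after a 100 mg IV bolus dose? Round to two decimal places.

AUC = 4.27 mg/L·hr

AUC_0→∞ = Dose_iv / CL
        = 100 / 23.4 = 4.2735 mg/L·hr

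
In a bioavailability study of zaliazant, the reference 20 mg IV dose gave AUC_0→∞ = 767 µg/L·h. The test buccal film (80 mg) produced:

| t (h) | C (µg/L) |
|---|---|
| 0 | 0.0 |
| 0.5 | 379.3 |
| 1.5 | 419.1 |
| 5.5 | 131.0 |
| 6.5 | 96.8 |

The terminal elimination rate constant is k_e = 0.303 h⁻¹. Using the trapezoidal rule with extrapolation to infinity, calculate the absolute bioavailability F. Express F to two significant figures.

Trapezoidal AUC_0→6.5 (buccal film):
  [0→0.5]: (0.0+379.3)/2 × 0.5 = 94.825
  [0.5→1.5]: (379.3+419.1)/2 × 1 = 399.2
  [1.5→5.5]: (419.1+131.0)/2 × 4 = 1100.2
  [5.5→6.5]: (131.0+96.8)/2 × 1 = 113.9
  Sum = 1708.125 µg/L·h
Tail: C_last/k_e = 96.8/0.303 = 319.472
AUC_0→∞ (buccal film) = 1708.125 + 319.472 = 2027.597 µg/L·h
F = (AUC_ev/D_ev)/(AUC_iv/D_iv) = (2027.597/80)/(767/20) = 25.345/38.35 = 0.6609

F = 0.66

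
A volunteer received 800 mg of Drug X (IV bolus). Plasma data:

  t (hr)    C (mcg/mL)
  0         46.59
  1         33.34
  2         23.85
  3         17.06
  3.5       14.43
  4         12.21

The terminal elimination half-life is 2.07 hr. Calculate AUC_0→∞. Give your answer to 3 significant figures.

AUC = 140 mcg/mL·hr

Trapezoidal AUC_0→4:
  [0→1]: (46.59+33.34)/2 × 1 = 39.965
  [1→2]: (33.34+23.85)/2 × 1 = 28.595
  [2→3]: (23.85+17.06)/2 × 1 = 20.455
  [3→3.5]: (17.06+14.43)/2 × 0.5 = 7.8725
  [3.5→4]: (14.43+12.21)/2 × 0.5 = 6.66
  Sum = 103.5475 mcg/mL·hr
k_e = ln2 / t½ = 0.693147 / 2.07 = 0.3349 hr^-1
Extrapolated tail: C_last / k_e = 12.21 / 0.3349 = 36.459
AUC_0→∞ = 103.5475 + 36.459 = 140.0065 mcg/mL·hr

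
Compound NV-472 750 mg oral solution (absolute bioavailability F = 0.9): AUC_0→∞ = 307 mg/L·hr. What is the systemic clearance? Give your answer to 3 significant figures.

CL = F × Dose / AUC_0→∞
   = 0.9 × 750 / 307 = 2.1987 L/hr

CL = 2.20 L/hr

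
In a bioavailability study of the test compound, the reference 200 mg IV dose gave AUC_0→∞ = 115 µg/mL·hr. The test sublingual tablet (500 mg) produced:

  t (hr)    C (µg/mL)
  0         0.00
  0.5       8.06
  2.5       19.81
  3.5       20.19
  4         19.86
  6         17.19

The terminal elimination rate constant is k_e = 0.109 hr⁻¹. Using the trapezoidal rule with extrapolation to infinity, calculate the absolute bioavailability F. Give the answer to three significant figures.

Trapezoidal AUC_0→6 (sublingual tablet):
  [0→0.5]: (0.00+8.06)/2 × 0.5 = 2.015
  [0.5→2.5]: (8.06+19.81)/2 × 2 = 27.87
  [2.5→3.5]: (19.81+20.19)/2 × 1 = 20.0
  [3.5→4]: (20.19+19.86)/2 × 0.5 = 10.0125
  [4→6]: (19.86+17.19)/2 × 2 = 37.05
  Sum = 96.9475 µg/mL·hr
Tail: C_last/k_e = 17.19/0.109 = 157.706
AUC_0→∞ (sublingual tablet) = 96.9475 + 157.706 = 254.6535 µg/mL·hr
F = (AUC_ev/D_ev)/(AUC_iv/D_iv) = (254.6535/500)/(115/200) = 0.509307/0.575 = 0.8858

F = 0.886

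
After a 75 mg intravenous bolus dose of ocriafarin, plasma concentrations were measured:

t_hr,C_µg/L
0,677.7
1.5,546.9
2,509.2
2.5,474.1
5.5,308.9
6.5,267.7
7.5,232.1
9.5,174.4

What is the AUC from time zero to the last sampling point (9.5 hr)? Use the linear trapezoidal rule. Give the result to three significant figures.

AUC = 3550 µg/L·hr

Trapezoidal AUC_0→9.5:
  [0→1.5]: (677.7+546.9)/2 × 1.5 = 918.45
  [1.5→2]: (546.9+509.2)/2 × 0.5 = 264.025
  [2→2.5]: (509.2+474.1)/2 × 0.5 = 245.825
  [2.5→5.5]: (474.1+308.9)/2 × 3 = 1174.5
  [5.5→6.5]: (308.9+267.7)/2 × 1 = 288.3
  [6.5→7.5]: (267.7+232.1)/2 × 1 = 249.9
  [7.5→9.5]: (232.1+174.4)/2 × 2 = 406.5
  Sum = 3547.5 µg/L·hr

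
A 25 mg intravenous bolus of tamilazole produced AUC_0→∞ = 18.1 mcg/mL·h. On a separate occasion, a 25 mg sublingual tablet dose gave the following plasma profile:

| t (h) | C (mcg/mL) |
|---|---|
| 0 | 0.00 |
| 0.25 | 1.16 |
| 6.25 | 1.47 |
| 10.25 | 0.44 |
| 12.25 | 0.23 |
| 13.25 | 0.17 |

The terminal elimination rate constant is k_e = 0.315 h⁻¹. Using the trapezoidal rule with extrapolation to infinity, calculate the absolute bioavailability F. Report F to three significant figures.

Trapezoidal AUC_0→13.25 (sublingual tablet):
  [0→0.25]: (0.00+1.16)/2 × 0.25 = 0.145
  [0.25→6.25]: (1.16+1.47)/2 × 6 = 7.89
  [6.25→10.25]: (1.47+0.44)/2 × 4 = 3.82
  [10.25→12.25]: (0.44+0.23)/2 × 2 = 0.67
  [12.25→13.25]: (0.23+0.17)/2 × 1 = 0.2
  Sum = 12.725 mcg/mL·h
Tail: C_last/k_e = 0.17/0.315 = 0.540
AUC_0→∞ (sublingual tablet) = 12.725 + 0.540 = 13.265 mcg/mL·h
F = (AUC_ev/D_ev)/(AUC_iv/D_iv) = (13.265/25)/(18.1/25) = 0.5306/0.724 = 0.7329

F = 0.733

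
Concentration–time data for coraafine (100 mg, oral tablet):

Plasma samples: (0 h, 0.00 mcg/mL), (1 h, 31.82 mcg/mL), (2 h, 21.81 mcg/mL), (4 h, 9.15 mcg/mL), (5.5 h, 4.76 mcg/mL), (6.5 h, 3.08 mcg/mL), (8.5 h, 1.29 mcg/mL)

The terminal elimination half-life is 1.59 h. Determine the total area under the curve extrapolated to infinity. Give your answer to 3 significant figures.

AUC = 95.4 mcg/mL·h

Trapezoidal AUC_0→8.5:
  [0→1]: (0.00+31.82)/2 × 1 = 15.91
  [1→2]: (31.82+21.81)/2 × 1 = 26.815
  [2→4]: (21.81+9.15)/2 × 2 = 30.96
  [4→5.5]: (9.15+4.76)/2 × 1.5 = 10.4325
  [5.5→6.5]: (4.76+3.08)/2 × 1 = 3.92
  [6.5→8.5]: (3.08+1.29)/2 × 2 = 4.37
  Sum = 92.4075 mcg/mL·h
k_e = ln2 / t½ = 0.693147 / 1.59 = 0.4359 h^-1
Extrapolated tail: C_last / k_e = 1.29 / 0.4359 = 2.959
AUC_0→∞ = 92.4075 + 2.959 = 95.3665 mcg/mL·h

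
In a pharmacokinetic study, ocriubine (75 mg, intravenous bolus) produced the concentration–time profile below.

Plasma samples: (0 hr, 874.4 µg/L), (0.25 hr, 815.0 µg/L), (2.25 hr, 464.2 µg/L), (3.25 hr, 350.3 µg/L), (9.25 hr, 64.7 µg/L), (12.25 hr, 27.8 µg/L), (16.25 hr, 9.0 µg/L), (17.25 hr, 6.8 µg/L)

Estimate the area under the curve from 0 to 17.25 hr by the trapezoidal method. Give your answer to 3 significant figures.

Trapezoidal AUC_0→17.25:
  [0→0.25]: (874.4+815.0)/2 × 0.25 = 211.175
  [0.25→2.25]: (815.0+464.2)/2 × 2 = 1279.2
  [2.25→3.25]: (464.2+350.3)/2 × 1 = 407.25
  [3.25→9.25]: (350.3+64.7)/2 × 6 = 1245.0
  [9.25→12.25]: (64.7+27.8)/2 × 3 = 138.75
  [12.25→16.25]: (27.8+9.0)/2 × 4 = 73.6
  [16.25→17.25]: (9.0+6.8)/2 × 1 = 7.9
  Sum = 3362.875 µg/L·hr

AUC = 3360 µg/L·hr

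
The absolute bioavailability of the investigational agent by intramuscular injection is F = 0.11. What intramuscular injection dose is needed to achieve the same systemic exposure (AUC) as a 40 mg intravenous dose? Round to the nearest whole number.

D_intramuscular = 364 mg

For equal systemic exposure: F × D_ev = D_iv
D_ev = D_iv / F = 40 / 0.11 = 363.636 mg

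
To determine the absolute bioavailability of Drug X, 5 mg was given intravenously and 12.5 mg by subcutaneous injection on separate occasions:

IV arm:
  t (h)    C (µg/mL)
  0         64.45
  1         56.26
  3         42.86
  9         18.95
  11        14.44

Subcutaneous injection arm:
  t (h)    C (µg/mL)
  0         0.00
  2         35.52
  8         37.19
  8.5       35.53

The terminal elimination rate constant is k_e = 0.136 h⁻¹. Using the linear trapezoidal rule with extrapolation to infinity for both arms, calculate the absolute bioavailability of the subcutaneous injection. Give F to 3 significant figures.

Trapezoidal AUC_0→11 (IV):
  [0→1]: (64.45+56.26)/2 × 1 = 60.355
  [1→3]: (56.26+42.86)/2 × 2 = 99.12
  [3→9]: (42.86+18.95)/2 × 6 = 185.43
  [9→11]: (18.95+14.44)/2 × 2 = 33.39
  Sum = 378.295 µg/mL·h
IV tail: 14.44/0.136 = 106.176; AUC_iv,0→∞ = 378.295 + 106.176 = 484.471 µg/mL·h
Trapezoidal AUC_0→8.5 (subcutaneous injection):
  [0→2]: (0.00+35.52)/2 × 2 = 35.52
  [2→8]: (35.52+37.19)/2 × 6 = 218.13
  [8→8.5]: (37.19+35.53)/2 × 0.5 = 18.18
  Sum = 271.83 µg/mL·h
subcutaneous injection tail: 35.53/0.136 = 261.250; AUC_ev,0→∞ = 271.83 + 261.250 = 533.08 µg/mL·h
F = (AUC_ev/D_ev)/(AUC_iv/D_iv) = (533.08/12.5)/(484.471/5) = 42.6464/96.8942 = 0.4401

F = 0.440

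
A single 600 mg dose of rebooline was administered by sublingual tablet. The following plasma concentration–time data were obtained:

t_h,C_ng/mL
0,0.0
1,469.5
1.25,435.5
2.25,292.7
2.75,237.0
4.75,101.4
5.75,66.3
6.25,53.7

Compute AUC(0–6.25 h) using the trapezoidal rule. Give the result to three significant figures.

AUC = 1300 ng/mL·h

Trapezoidal AUC_0→6.25:
  [0→1]: (0.0+469.5)/2 × 1 = 234.75
  [1→1.25]: (469.5+435.5)/2 × 0.25 = 113.125
  [1.25→2.25]: (435.5+292.7)/2 × 1 = 364.1
  [2.25→2.75]: (292.7+237.0)/2 × 0.5 = 132.425
  [2.75→4.75]: (237.0+101.4)/2 × 2 = 338.4
  [4.75→5.75]: (101.4+66.3)/2 × 1 = 83.85
  [5.75→6.25]: (66.3+53.7)/2 × 0.5 = 30.0
  Sum = 1296.65 ng/mL·h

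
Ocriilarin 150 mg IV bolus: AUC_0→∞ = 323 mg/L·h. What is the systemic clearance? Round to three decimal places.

CL = Dose_iv / AUC_0→∞
   = 150 / 323 = 0.464396 L/h

CL = 0.464 L/h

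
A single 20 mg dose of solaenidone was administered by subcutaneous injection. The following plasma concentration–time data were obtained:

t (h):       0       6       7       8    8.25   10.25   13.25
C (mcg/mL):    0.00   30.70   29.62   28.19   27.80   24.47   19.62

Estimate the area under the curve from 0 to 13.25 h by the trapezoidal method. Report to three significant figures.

AUC = 277 mcg/mL·h

Trapezoidal AUC_0→13.25:
  [0→6]: (0.00+30.70)/2 × 6 = 92.1
  [6→7]: (30.70+29.62)/2 × 1 = 30.16
  [7→8]: (29.62+28.19)/2 × 1 = 28.905
  [8→8.25]: (28.19+27.80)/2 × 0.25 = 6.99875
  [8.25→10.25]: (27.80+24.47)/2 × 2 = 52.27
  [10.25→13.25]: (24.47+19.62)/2 × 3 = 66.135
  Sum = 276.56875 mcg/mL·h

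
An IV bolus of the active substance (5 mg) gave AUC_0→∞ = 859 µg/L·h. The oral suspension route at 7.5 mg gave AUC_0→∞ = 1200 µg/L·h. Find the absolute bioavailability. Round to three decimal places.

F = 0.931

F = (AUC_ev / D_ev) / (AUC_iv / D_iv)
  = (1200/7.5) / (859/5)
  = 160 / 171.8 = 0.9313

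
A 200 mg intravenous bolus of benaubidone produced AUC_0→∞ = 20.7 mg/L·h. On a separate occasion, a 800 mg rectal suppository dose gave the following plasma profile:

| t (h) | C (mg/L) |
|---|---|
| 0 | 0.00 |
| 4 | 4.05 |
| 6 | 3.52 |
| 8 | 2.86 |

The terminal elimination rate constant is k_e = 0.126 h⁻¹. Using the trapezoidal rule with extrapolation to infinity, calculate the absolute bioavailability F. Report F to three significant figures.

Trapezoidal AUC_0→8 (rectal suppository):
  [0→4]: (0.00+4.05)/2 × 4 = 8.1
  [4→6]: (4.05+3.52)/2 × 2 = 7.57
  [6→8]: (3.52+2.86)/2 × 2 = 6.38
  Sum = 22.05 mg/L·h
Tail: C_last/k_e = 2.86/0.126 = 22.698
AUC_0→∞ (rectal suppository) = 22.05 + 22.698 = 44.748 mg/L·h
F = (AUC_ev/D_ev)/(AUC_iv/D_iv) = (44.748/800)/(20.7/200) = 0.055935/0.1035 = 0.5404

F = 0.540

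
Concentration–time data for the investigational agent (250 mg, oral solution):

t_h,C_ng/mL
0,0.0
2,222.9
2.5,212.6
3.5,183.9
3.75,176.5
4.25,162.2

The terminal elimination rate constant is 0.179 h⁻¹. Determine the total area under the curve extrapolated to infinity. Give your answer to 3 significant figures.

Trapezoidal AUC_0→4.25:
  [0→2]: (0.0+222.9)/2 × 2 = 222.9
  [2→2.5]: (222.9+212.6)/2 × 0.5 = 108.875
  [2.5→3.5]: (212.6+183.9)/2 × 1 = 198.25
  [3.5→3.75]: (183.9+176.5)/2 × 0.25 = 45.05
  [3.75→4.25]: (176.5+162.2)/2 × 0.5 = 84.675
  Sum = 659.75 ng/mL·h
Extrapolated tail: C_last / k_e = 162.2 / 0.179 = 906.145
AUC_0→∞ = 659.75 + 906.145 = 1565.895 ng/mL·h

AUC = 1570 ng/mL·h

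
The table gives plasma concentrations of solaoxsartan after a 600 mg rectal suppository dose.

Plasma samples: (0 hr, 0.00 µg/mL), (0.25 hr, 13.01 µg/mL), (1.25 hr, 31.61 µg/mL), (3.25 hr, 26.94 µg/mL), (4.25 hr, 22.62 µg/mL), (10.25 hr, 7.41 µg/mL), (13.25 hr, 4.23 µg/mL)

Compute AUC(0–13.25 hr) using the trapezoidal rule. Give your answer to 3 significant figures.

Trapezoidal AUC_0→13.25:
  [0→0.25]: (0.00+13.01)/2 × 0.25 = 1.62625
  [0.25→1.25]: (13.01+31.61)/2 × 1 = 22.31
  [1.25→3.25]: (31.61+26.94)/2 × 2 = 58.55
  [3.25→4.25]: (26.94+22.62)/2 × 1 = 24.78
  [4.25→10.25]: (22.62+7.41)/2 × 6 = 90.09
  [10.25→13.25]: (7.41+4.23)/2 × 3 = 17.46
  Sum = 214.81625 µg/mL·hr

AUC = 215 µg/mL·hr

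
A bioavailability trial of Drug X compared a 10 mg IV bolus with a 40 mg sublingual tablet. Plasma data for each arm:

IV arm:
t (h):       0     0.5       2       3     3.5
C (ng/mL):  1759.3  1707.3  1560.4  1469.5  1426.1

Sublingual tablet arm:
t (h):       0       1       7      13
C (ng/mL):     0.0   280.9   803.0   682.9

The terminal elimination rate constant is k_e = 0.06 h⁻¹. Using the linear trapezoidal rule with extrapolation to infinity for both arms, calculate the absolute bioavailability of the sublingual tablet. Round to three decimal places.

Trapezoidal AUC_0→3.5 (IV):
  [0→0.5]: (1759.3+1707.3)/2 × 0.5 = 866.65
  [0.5→2]: (1707.3+1560.4)/2 × 1.5 = 2450.775
  [2→3]: (1560.4+1469.5)/2 × 1 = 1514.95
  [3→3.5]: (1469.5+1426.1)/2 × 0.5 = 723.9
  Sum = 5556.275 ng/mL·h
IV tail: 1426.1/0.06 = 23768.333; AUC_iv,0→∞ = 5556.275 + 23768.333 = 29324.608 ng/mL·h
Trapezoidal AUC_0→13 (sublingual tablet):
  [0→1]: (0.0+280.9)/2 × 1 = 140.45
  [1→7]: (280.9+803.0)/2 × 6 = 3251.7
  [7→13]: (803.0+682.9)/2 × 6 = 4457.7
  Sum = 7849.85 ng/mL·h
sublingual tablet tail: 682.9/0.06 = 11381.667; AUC_ev,0→∞ = 7849.85 + 11381.667 = 19231.517 ng/mL·h
F = (AUC_ev/D_ev)/(AUC_iv/D_iv) = (19231.517/40)/(29324.608/10) = 480.788/2932.4608 = 0.1640

F = 0.164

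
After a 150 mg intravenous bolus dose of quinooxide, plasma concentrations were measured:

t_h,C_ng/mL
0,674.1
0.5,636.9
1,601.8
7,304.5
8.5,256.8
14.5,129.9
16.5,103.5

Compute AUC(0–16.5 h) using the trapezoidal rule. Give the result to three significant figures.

Trapezoidal AUC_0→16.5:
  [0→0.5]: (674.1+636.9)/2 × 0.5 = 327.75
  [0.5→1]: (636.9+601.8)/2 × 0.5 = 309.675
  [1→7]: (601.8+304.5)/2 × 6 = 2718.9
  [7→8.5]: (304.5+256.8)/2 × 1.5 = 420.975
  [8.5→14.5]: (256.8+129.9)/2 × 6 = 1160.1
  [14.5→16.5]: (129.9+103.5)/2 × 2 = 233.4
  Sum = 5170.8 ng/mL·h

AUC = 5170 ng/mL·h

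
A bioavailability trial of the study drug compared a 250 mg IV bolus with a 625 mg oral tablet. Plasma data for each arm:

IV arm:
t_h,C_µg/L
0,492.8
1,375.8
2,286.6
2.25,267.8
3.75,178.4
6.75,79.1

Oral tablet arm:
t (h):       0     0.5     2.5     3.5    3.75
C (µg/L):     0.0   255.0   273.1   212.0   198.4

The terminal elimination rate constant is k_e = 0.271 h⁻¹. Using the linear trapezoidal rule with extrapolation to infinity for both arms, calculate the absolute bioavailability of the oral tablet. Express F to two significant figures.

F = 0.35

Trapezoidal AUC_0→6.75 (IV):
  [0→1]: (492.8+375.8)/2 × 1 = 434.3
  [1→2]: (375.8+286.6)/2 × 1 = 331.2
  [2→2.25]: (286.6+267.8)/2 × 0.25 = 69.3
  [2.25→3.75]: (267.8+178.4)/2 × 1.5 = 334.65
  [3.75→6.75]: (178.4+79.1)/2 × 3 = 386.25
  Sum = 1555.7 µg/L·h
IV tail: 79.1/0.271 = 291.882; AUC_iv,0→∞ = 1555.7 + 291.882 = 1847.582 µg/L·h
Trapezoidal AUC_0→3.75 (oral tablet):
  [0→0.5]: (0.0+255.0)/2 × 0.5 = 63.75
  [0.5→2.5]: (255.0+273.1)/2 × 2 = 528.1
  [2.5→3.5]: (273.1+212.0)/2 × 1 = 242.55
  [3.5→3.75]: (212.0+198.4)/2 × 0.25 = 51.3
  Sum = 885.7 µg/L·h
oral tablet tail: 198.4/0.271 = 732.103; AUC_ev,0→∞ = 885.7 + 732.103 = 1617.803 µg/L·h
F = (AUC_ev/D_ev)/(AUC_iv/D_iv) = (1617.803/625)/(1847.582/250) = 2.5884848/7.390328 = 0.3503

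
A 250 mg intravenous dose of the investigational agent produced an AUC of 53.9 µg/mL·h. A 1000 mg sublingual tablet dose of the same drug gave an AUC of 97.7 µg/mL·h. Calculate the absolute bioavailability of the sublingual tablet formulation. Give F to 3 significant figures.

F = 0.453

F = (AUC_ev / D_ev) / (AUC_iv / D_iv)
  = (97.7/1000) / (53.9/250)
  = 0.0977 / 0.2156 = 0.4532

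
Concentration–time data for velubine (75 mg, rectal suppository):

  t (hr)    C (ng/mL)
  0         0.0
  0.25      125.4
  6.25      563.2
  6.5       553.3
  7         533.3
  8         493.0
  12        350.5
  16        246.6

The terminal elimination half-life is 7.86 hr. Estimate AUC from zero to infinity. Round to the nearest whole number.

Trapezoidal AUC_0→16:
  [0→0.25]: (0.0+125.4)/2 × 0.25 = 15.675
  [0.25→6.25]: (125.4+563.2)/2 × 6 = 2065.8
  [6.25→6.5]: (563.2+553.3)/2 × 0.25 = 139.5625
  [6.5→7]: (553.3+533.3)/2 × 0.5 = 271.65
  [7→8]: (533.3+493.0)/2 × 1 = 513.15
  [8→12]: (493.0+350.5)/2 × 4 = 1687.0
  [12→16]: (350.5+246.6)/2 × 4 = 1194.2
  Sum = 5887.0375 ng/mL·hr
k_e = ln2 / t½ = 0.693147 / 7.86 = 0.0882 hr^-1
Extrapolated tail: C_last / k_e = 246.6 / 0.0882 = 2795.918
AUC_0→∞ = 5887.0375 + 2795.918 = 8682.9555 ng/mL·hr

AUC = 8683 ng/mL·hr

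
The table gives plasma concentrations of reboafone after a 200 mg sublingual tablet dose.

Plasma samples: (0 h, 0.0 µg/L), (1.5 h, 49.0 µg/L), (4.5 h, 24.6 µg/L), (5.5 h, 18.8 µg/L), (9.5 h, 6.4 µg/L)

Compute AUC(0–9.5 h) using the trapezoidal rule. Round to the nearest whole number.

Trapezoidal AUC_0→9.5:
  [0→1.5]: (0.0+49.0)/2 × 1.5 = 36.75
  [1.5→4.5]: (49.0+24.6)/2 × 3 = 110.4
  [4.5→5.5]: (24.6+18.8)/2 × 1 = 21.7
  [5.5→9.5]: (18.8+6.4)/2 × 4 = 50.4
  Sum = 219.25 µg/L·h

AUC = 219 µg/L·h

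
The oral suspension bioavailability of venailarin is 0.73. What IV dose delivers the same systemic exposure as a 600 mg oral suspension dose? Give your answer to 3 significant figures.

Systemic exposure from an extravascular dose = F × D_ev, so the equivalent IV dose is F × D_ev.
D_iv = F × D_ev = 0.73 × 600 = 438 mg

D_iv = 438 mg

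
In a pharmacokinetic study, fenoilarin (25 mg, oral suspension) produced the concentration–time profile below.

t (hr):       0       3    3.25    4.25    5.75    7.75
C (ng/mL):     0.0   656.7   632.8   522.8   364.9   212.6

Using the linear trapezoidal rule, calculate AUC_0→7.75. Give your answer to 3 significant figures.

AUC = 2970 ng/mL·hr

Trapezoidal AUC_0→7.75:
  [0→3]: (0.0+656.7)/2 × 3 = 985.05
  [3→3.25]: (656.7+632.8)/2 × 0.25 = 161.1875
  [3.25→4.25]: (632.8+522.8)/2 × 1 = 577.8
  [4.25→5.75]: (522.8+364.9)/2 × 1.5 = 665.775
  [5.75→7.75]: (364.9+212.6)/2 × 2 = 577.5
  Sum = 2967.3125 ng/mL·hr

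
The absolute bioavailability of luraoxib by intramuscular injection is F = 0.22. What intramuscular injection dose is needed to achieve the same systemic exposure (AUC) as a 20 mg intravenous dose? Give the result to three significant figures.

D_intramuscular = 90.9 mg

For equal systemic exposure: F × D_ev = D_iv
D_ev = D_iv / F = 20 / 0.22 = 90.9091 mg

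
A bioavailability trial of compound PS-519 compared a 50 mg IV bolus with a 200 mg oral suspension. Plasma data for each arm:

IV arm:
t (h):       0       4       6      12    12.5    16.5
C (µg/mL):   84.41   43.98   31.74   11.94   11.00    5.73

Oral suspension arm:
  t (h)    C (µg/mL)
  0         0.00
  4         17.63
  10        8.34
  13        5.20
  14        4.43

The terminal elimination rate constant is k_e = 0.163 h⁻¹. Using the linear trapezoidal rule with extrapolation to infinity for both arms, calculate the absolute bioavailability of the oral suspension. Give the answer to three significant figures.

Trapezoidal AUC_0→16.5 (IV):
  [0→4]: (84.41+43.98)/2 × 4 = 256.78
  [4→6]: (43.98+31.74)/2 × 2 = 75.72
  [6→12]: (31.74+11.94)/2 × 6 = 131.04
  [12→12.5]: (11.94+11.00)/2 × 0.5 = 5.735
  [12.5→16.5]: (11.00+5.73)/2 × 4 = 33.46
  Sum = 502.735 µg/mL·h
IV tail: 5.73/0.163 = 35.153; AUC_iv,0→∞ = 502.735 + 35.153 = 537.888 µg/mL·h
Trapezoidal AUC_0→14 (oral suspension):
  [0→4]: (0.00+17.63)/2 × 4 = 35.26
  [4→10]: (17.63+8.34)/2 × 6 = 77.91
  [10→13]: (8.34+5.20)/2 × 3 = 20.31
  [13→14]: (5.20+4.43)/2 × 1 = 4.815
  Sum = 138.295 µg/mL·h
oral suspension tail: 4.43/0.163 = 27.178; AUC_ev,0→∞ = 138.295 + 27.178 = 165.473 µg/mL·h
F = (AUC_ev/D_ev)/(AUC_iv/D_iv) = (165.473/200)/(537.888/50) = 0.827365/10.75776 = 0.0769

F = 0.0769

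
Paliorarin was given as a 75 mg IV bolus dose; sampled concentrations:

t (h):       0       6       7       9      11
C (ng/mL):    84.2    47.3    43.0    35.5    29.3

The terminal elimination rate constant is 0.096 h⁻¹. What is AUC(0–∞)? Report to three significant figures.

AUC = 888 ng/mL·h

Trapezoidal AUC_0→11:
  [0→6]: (84.2+47.3)/2 × 6 = 394.5
  [6→7]: (47.3+43.0)/2 × 1 = 45.15
  [7→9]: (43.0+35.5)/2 × 2 = 78.5
  [9→11]: (35.5+29.3)/2 × 2 = 64.8
  Sum = 582.95 ng/mL·h
Extrapolated tail: C_last / k_e = 29.3 / 0.096 = 305.208
AUC_0→∞ = 582.95 + 305.208 = 888.158 ng/mL·h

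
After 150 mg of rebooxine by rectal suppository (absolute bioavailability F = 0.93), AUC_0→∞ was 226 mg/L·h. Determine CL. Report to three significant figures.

CL = 0.617 L/h

CL = F × Dose / AUC_0→∞
   = 0.93 × 150 / 226 = 0.617257 L/h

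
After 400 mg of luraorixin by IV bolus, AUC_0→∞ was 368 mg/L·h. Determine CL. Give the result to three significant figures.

CL = 1.09 L/h

CL = Dose_iv / AUC_0→∞
   = 400 / 368 = 1.08696 L/h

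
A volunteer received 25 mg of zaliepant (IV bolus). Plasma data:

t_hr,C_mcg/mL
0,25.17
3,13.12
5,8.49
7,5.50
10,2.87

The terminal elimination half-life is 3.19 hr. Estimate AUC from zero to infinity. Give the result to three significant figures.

AUC = 119 mcg/mL·hr

Trapezoidal AUC_0→10:
  [0→3]: (25.17+13.12)/2 × 3 = 57.435
  [3→5]: (13.12+8.49)/2 × 2 = 21.61
  [5→7]: (8.49+5.50)/2 × 2 = 13.99
  [7→10]: (5.50+2.87)/2 × 3 = 12.555
  Sum = 105.59 mcg/mL·hr
k_e = ln2 / t½ = 0.693147 / 3.19 = 0.2173 hr^-1
Extrapolated tail: C_last / k_e = 2.87 / 0.2173 = 13.208
AUC_0→∞ = 105.59 + 13.208 = 118.798 mcg/mL·hr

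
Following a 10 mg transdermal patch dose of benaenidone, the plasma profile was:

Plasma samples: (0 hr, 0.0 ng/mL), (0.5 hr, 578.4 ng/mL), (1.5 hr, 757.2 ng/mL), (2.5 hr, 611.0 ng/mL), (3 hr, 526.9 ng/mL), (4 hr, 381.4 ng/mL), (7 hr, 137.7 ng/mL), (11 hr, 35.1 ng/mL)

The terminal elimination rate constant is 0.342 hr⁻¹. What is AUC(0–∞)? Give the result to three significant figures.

AUC = 3460 ng/mL·hr

Trapezoidal AUC_0→11:
  [0→0.5]: (0.0+578.4)/2 × 0.5 = 144.6
  [0.5→1.5]: (578.4+757.2)/2 × 1 = 667.8
  [1.5→2.5]: (757.2+611.0)/2 × 1 = 684.1
  [2.5→3]: (611.0+526.9)/2 × 0.5 = 284.475
  [3→4]: (526.9+381.4)/2 × 1 = 454.15
  [4→7]: (381.4+137.7)/2 × 3 = 778.65
  [7→11]: (137.7+35.1)/2 × 4 = 345.6
  Sum = 3359.375 ng/mL·hr
Extrapolated tail: C_last / k_e = 35.1 / 0.342 = 102.632
AUC_0→∞ = 3359.375 + 102.632 = 3462.007 ng/mL·hr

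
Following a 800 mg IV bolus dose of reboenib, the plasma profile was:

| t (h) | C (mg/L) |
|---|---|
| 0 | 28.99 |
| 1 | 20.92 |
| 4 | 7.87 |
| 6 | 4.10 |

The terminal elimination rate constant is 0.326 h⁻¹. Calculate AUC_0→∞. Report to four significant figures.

AUC = 92.69 mg/L·h

Trapezoidal AUC_0→6:
  [0→1]: (28.99+20.92)/2 × 1 = 24.955
  [1→4]: (20.92+7.87)/2 × 3 = 43.185
  [4→6]: (7.87+4.10)/2 × 2 = 11.97
  Sum = 80.11 mg/L·h
Extrapolated tail: C_last / k_e = 4.10 / 0.326 = 12.577
AUC_0→∞ = 80.11 + 12.577 = 92.687 mg/L·h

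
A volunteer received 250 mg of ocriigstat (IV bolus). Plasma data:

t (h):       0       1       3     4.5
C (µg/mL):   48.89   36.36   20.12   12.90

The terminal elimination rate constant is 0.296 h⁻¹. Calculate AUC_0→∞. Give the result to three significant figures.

Trapezoidal AUC_0→4.5:
  [0→1]: (48.89+36.36)/2 × 1 = 42.625
  [1→3]: (36.36+20.12)/2 × 2 = 56.48
  [3→4.5]: (20.12+12.90)/2 × 1.5 = 24.765
  Sum = 123.87 µg/mL·h
Extrapolated tail: C_last / k_e = 12.90 / 0.296 = 43.581
AUC_0→∞ = 123.87 + 43.581 = 167.451 µg/mL·h

AUC = 167 µg/mL·h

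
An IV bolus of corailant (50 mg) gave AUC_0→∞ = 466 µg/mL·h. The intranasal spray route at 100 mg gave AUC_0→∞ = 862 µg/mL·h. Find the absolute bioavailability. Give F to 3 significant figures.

F = (AUC_ev / D_ev) / (AUC_iv / D_iv)
  = (862/100) / (466/50)
  = 8.62 / 9.32 = 0.9249

F = 0.925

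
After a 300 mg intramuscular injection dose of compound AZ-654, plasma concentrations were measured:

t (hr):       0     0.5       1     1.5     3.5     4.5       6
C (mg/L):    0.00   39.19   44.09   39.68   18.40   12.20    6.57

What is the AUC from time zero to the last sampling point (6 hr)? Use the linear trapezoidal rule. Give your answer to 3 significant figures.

AUC = 139 mg/L·hr

Trapezoidal AUC_0→6:
  [0→0.5]: (0.00+39.19)/2 × 0.5 = 9.7975
  [0.5→1]: (39.19+44.09)/2 × 0.5 = 20.82
  [1→1.5]: (44.09+39.68)/2 × 0.5 = 20.9425
  [1.5→3.5]: (39.68+18.40)/2 × 2 = 58.08
  [3.5→4.5]: (18.40+12.20)/2 × 1 = 15.3
  [4.5→6]: (12.20+6.57)/2 × 1.5 = 14.0775
  Sum = 139.0175 mg/L·hr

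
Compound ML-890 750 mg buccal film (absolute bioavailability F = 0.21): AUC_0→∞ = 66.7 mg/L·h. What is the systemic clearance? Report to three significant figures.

CL = F × Dose / AUC_0→∞
   = 0.21 × 750 / 66.7 = 2.36132 L/h

CL = 2.36 L/h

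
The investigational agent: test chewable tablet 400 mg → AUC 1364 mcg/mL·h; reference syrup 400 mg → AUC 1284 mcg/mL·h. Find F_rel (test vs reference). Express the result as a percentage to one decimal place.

F_rel = (AUC_test/D_test) / (AUC_ref/D_ref)
      = (1364/400) / (1284/400)
      = 3.41 / 3.21 = 1.0623 = 106.23%

F_rel = 106.2%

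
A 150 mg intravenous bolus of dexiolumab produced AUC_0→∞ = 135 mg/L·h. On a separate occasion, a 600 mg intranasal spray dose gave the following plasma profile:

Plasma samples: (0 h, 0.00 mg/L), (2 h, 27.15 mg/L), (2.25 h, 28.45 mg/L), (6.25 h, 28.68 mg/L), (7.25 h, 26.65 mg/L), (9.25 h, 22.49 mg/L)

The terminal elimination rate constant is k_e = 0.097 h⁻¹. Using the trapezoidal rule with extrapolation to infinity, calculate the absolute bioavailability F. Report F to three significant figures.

F = 0.846

Trapezoidal AUC_0→9.25 (intranasal spray):
  [0→2]: (0.00+27.15)/2 × 2 = 27.15
  [2→2.25]: (27.15+28.45)/2 × 0.25 = 6.95
  [2.25→6.25]: (28.45+28.68)/2 × 4 = 114.26
  [6.25→7.25]: (28.68+26.65)/2 × 1 = 27.665
  [7.25→9.25]: (26.65+22.49)/2 × 2 = 49.14
  Sum = 225.165 mg/L·h
Tail: C_last/k_e = 22.49/0.097 = 231.856
AUC_0→∞ (intranasal spray) = 225.165 + 231.856 = 457.021 mg/L·h
F = (AUC_ev/D_ev)/(AUC_iv/D_iv) = (457.021/600)/(135/150) = 0.761702/0.9 = 0.8463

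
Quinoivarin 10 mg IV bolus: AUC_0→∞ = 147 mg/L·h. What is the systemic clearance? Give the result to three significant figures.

CL = Dose_iv / AUC_0→∞
   = 10 / 147 = 0.0680272 L/h

CL = 0.0680 L/h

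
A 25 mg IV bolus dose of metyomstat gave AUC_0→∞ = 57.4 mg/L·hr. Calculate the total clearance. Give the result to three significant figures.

CL = Dose_iv / AUC_0→∞
   = 25 / 57.4 = 0.43554 L/hr

CL = 0.436 L/hr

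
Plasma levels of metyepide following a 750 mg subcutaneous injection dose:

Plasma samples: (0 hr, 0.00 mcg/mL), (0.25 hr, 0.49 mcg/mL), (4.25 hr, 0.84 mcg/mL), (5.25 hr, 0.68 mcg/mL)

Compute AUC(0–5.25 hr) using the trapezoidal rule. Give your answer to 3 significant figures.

AUC = 3.48 mcg/mL·hr

Trapezoidal AUC_0→5.25:
  [0→0.25]: (0.00+0.49)/2 × 0.25 = 0.06125
  [0.25→4.25]: (0.49+0.84)/2 × 4 = 2.66
  [4.25→5.25]: (0.84+0.68)/2 × 1 = 0.76
  Sum = 3.48125 mcg/mL·hr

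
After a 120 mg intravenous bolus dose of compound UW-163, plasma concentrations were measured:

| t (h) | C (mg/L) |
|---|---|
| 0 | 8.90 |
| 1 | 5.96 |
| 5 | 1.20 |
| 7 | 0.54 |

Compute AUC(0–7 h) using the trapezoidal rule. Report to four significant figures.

AUC = 23.49 mg/L·h

Trapezoidal AUC_0→7:
  [0→1]: (8.90+5.96)/2 × 1 = 7.43
  [1→5]: (5.96+1.20)/2 × 4 = 14.32
  [5→7]: (1.20+0.54)/2 × 2 = 1.74
  Sum = 23.49 mg/L·h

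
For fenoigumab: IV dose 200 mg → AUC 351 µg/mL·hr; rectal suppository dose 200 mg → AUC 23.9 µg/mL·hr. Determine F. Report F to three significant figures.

F = (AUC_ev / D_ev) / (AUC_iv / D_iv)
  = (23.9/200) / (351/200)
  = 0.1195 / 1.755 = 0.0681

F = 0.0681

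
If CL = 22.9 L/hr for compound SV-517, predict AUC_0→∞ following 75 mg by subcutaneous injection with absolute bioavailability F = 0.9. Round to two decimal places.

AUC = 2.95 mg/L·hr

AUC_0→∞ = F × Dose / CL
        = 0.9 × 75 / 22.9 = 2.9476 mg/L·hr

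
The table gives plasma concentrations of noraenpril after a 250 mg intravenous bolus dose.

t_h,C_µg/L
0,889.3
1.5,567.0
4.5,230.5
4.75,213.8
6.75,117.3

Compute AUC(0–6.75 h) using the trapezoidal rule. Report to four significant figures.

Trapezoidal AUC_0→6.75:
  [0→1.5]: (889.3+567.0)/2 × 1.5 = 1092.225
  [1.5→4.5]: (567.0+230.5)/2 × 3 = 1196.25
  [4.5→4.75]: (230.5+213.8)/2 × 0.25 = 55.5375
  [4.75→6.75]: (213.8+117.3)/2 × 2 = 331.1
  Sum = 2675.1125 µg/L·h

AUC = 2675 µg/L·h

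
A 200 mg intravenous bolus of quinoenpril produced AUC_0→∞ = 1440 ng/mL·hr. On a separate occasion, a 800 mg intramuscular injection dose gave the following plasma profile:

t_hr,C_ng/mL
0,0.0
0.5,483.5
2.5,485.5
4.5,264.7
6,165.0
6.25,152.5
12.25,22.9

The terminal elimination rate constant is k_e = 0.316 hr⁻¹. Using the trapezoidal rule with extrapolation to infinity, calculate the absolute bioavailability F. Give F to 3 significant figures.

Trapezoidal AUC_0→12.25 (intramuscular injection):
  [0→0.5]: (0.0+483.5)/2 × 0.5 = 120.875
  [0.5→2.5]: (483.5+485.5)/2 × 2 = 969.0
  [2.5→4.5]: (485.5+264.7)/2 × 2 = 750.2
  [4.5→6]: (264.7+165.0)/2 × 1.5 = 322.275
  [6→6.25]: (165.0+152.5)/2 × 0.25 = 39.6875
  [6.25→12.25]: (152.5+22.9)/2 × 6 = 526.2
  Sum = 2728.2375 ng/mL·hr
Tail: C_last/k_e = 22.9/0.316 = 72.468
AUC_0→∞ (intramuscular injection) = 2728.2375 + 72.468 = 2800.7055 ng/mL·hr
F = (AUC_ev/D_ev)/(AUC_iv/D_iv) = (2800.7055/800)/(1440/200) = 3.50088/7.2 = 0.4862

F = 0.486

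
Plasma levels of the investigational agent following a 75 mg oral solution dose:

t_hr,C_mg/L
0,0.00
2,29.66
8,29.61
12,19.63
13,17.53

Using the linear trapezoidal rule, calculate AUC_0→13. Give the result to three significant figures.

Trapezoidal AUC_0→13:
  [0→2]: (0.00+29.66)/2 × 2 = 29.66
  [2→8]: (29.66+29.61)/2 × 6 = 177.81
  [8→12]: (29.61+19.63)/2 × 4 = 98.48
  [12→13]: (19.63+17.53)/2 × 1 = 18.58
  Sum = 324.53 mg/L·hr

AUC = 325 mg/L·hr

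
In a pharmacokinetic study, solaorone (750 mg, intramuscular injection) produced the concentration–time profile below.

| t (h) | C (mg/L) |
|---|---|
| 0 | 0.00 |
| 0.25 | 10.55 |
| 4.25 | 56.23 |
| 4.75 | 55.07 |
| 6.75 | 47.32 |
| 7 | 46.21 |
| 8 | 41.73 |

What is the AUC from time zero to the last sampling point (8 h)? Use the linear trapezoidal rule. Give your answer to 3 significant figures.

AUC = 321 mg/L·h

Trapezoidal AUC_0→8:
  [0→0.25]: (0.00+10.55)/2 × 0.25 = 1.31875
  [0.25→4.25]: (10.55+56.23)/2 × 4 = 133.56
  [4.25→4.75]: (56.23+55.07)/2 × 0.5 = 27.825
  [4.75→6.75]: (55.07+47.32)/2 × 2 = 102.39
  [6.75→7]: (47.32+46.21)/2 × 0.25 = 11.69125
  [7→8]: (46.21+41.73)/2 × 1 = 43.97
  Sum = 320.755 mg/L·h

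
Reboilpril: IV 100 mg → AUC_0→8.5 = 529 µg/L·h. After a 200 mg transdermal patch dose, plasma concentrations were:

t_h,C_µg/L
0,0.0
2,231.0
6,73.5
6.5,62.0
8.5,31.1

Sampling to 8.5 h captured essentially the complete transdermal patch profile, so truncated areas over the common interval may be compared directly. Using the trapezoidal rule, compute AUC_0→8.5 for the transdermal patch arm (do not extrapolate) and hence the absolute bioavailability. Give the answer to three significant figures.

Trapezoidal AUC_0→8.5 (transdermal patch):
  [0→2]: (0.0+231.0)/2 × 2 = 231.0
  [2→6]: (231.0+73.5)/2 × 4 = 609.0
  [6→6.5]: (73.5+62.0)/2 × 0.5 = 33.875
  [6.5→8.5]: (62.0+31.1)/2 × 2 = 93.1
  Sum = 966.975 µg/L·h
F = (AUC_ev/D_ev)/(AUC_iv/D_iv) = (966.975/200)/(529/100) = 4.834875/5.29 = 0.9140

F = 0.914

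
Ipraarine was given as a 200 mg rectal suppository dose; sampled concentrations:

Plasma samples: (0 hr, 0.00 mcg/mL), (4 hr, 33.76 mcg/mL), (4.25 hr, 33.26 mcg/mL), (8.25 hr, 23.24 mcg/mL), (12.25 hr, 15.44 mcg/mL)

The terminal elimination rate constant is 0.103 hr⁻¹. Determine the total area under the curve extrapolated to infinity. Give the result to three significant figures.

Trapezoidal AUC_0→12.25:
  [0→4]: (0.00+33.76)/2 × 4 = 67.52
  [4→4.25]: (33.76+33.26)/2 × 0.25 = 8.3775
  [4.25→8.25]: (33.26+23.24)/2 × 4 = 113.0
  [8.25→12.25]: (23.24+15.44)/2 × 4 = 77.36
  Sum = 266.2575 mcg/mL·hr
Extrapolated tail: C_last / k_e = 15.44 / 0.103 = 149.903
AUC_0→∞ = 266.2575 + 149.903 = 416.1605 mcg/mL·hr

AUC = 416 mcg/mL·hr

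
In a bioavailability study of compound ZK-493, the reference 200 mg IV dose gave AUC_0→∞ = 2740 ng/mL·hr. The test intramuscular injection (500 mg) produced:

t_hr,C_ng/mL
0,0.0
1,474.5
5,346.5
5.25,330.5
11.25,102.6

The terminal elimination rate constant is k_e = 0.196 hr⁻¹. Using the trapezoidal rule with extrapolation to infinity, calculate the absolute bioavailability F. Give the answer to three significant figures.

F = 0.553

Trapezoidal AUC_0→11.25 (intramuscular injection):
  [0→1]: (0.0+474.5)/2 × 1 = 237.25
  [1→5]: (474.5+346.5)/2 × 4 = 1642.0
  [5→5.25]: (346.5+330.5)/2 × 0.25 = 84.625
  [5.25→11.25]: (330.5+102.6)/2 × 6 = 1299.3
  Sum = 3263.175 ng/mL·hr
Tail: C_last/k_e = 102.6/0.196 = 523.469
AUC_0→∞ (intramuscular injection) = 3263.175 + 523.469 = 3786.644 ng/mL·hr
F = (AUC_ev/D_ev)/(AUC_iv/D_iv) = (3786.644/500)/(2740/200) = 7.573288/13.7 = 0.5528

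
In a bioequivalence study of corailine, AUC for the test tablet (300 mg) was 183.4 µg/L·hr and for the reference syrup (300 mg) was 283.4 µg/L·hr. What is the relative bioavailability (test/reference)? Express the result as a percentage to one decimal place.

F_rel = 64.7%

F_rel = (AUC_test/D_test) / (AUC_ref/D_ref)
      = (183.4/300) / (283.4/300)
      = 0.611333 / 0.944667 = 0.6471 = 64.71%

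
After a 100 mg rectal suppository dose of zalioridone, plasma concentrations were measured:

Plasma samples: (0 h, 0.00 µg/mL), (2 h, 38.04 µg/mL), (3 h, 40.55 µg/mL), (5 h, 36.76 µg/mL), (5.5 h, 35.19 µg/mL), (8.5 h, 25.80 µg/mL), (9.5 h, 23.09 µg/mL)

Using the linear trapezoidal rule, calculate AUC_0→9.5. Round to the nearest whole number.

AUC = 289 µg/mL·h

Trapezoidal AUC_0→9.5:
  [0→2]: (0.00+38.04)/2 × 2 = 38.04
  [2→3]: (38.04+40.55)/2 × 1 = 39.295
  [3→5]: (40.55+36.76)/2 × 2 = 77.31
  [5→5.5]: (36.76+35.19)/2 × 0.5 = 17.9875
  [5.5→8.5]: (35.19+25.80)/2 × 3 = 91.485
  [8.5→9.5]: (25.80+23.09)/2 × 1 = 24.445
  Sum = 288.5625 µg/mL·h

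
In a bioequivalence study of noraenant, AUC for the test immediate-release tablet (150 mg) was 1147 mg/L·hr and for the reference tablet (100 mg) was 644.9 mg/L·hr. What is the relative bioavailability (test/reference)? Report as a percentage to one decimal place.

F_rel = (AUC_test/D_test) / (AUC_ref/D_ref)
      = (1147/150) / (644.9/100)
      = 7.64667 / 6.449 = 1.1857 = 118.57%

F_rel = 118.6%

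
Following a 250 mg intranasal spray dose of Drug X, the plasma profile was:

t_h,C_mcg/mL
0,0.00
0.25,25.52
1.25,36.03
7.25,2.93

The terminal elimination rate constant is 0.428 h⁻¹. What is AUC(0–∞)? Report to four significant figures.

AUC = 157.7 mcg/mL·h

Trapezoidal AUC_0→7.25:
  [0→0.25]: (0.00+25.52)/2 × 0.25 = 3.19
  [0.25→1.25]: (25.52+36.03)/2 × 1 = 30.775
  [1.25→7.25]: (36.03+2.93)/2 × 6 = 116.88
  Sum = 150.845 mcg/mL·h
Extrapolated tail: C_last / k_e = 2.93 / 0.428 = 6.846
AUC_0→∞ = 150.845 + 6.846 = 157.691 mcg/mL·h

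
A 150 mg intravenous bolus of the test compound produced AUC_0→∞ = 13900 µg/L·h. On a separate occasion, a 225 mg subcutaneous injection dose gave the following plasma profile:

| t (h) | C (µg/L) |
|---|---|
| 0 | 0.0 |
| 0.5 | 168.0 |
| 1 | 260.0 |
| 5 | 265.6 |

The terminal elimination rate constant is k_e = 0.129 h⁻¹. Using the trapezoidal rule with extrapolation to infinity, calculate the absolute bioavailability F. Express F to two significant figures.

Trapezoidal AUC_0→5 (subcutaneous injection):
  [0→0.5]: (0.0+168.0)/2 × 0.5 = 42.0
  [0.5→1]: (168.0+260.0)/2 × 0.5 = 107.0
  [1→5]: (260.0+265.6)/2 × 4 = 1051.2
  Sum = 1200.2 µg/L·h
Tail: C_last/k_e = 265.6/0.129 = 2058.915
AUC_0→∞ (subcutaneous injection) = 1200.2 + 2058.915 = 3259.115 µg/L·h
F = (AUC_ev/D_ev)/(AUC_iv/D_iv) = (3259.115/225)/(13900/150) = 14.485/92.6667 = 0.1563

F = 0.16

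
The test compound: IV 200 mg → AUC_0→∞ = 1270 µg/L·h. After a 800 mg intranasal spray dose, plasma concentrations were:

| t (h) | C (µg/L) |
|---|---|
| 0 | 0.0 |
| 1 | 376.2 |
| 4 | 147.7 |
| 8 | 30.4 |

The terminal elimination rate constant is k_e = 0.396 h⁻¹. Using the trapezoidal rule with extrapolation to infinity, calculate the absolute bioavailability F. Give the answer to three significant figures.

F = 0.277

Trapezoidal AUC_0→8 (intranasal spray):
  [0→1]: (0.0+376.2)/2 × 1 = 188.1
  [1→4]: (376.2+147.7)/2 × 3 = 785.85
  [4→8]: (147.7+30.4)/2 × 4 = 356.2
  Sum = 1330.15 µg/L·h
Tail: C_last/k_e = 30.4/0.396 = 76.768
AUC_0→∞ (intranasal spray) = 1330.15 + 76.768 = 1406.918 µg/L·h
F = (AUC_ev/D_ev)/(AUC_iv/D_iv) = (1406.918/800)/(1270/200) = 1.7586475/6.35 = 0.2770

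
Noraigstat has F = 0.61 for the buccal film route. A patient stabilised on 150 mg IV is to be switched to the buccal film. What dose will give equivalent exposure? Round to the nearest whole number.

D_buccal = 246 mg

For equal systemic exposure: F × D_ev = D_iv
D_ev = D_iv / F = 150 / 0.61 = 245.902 mg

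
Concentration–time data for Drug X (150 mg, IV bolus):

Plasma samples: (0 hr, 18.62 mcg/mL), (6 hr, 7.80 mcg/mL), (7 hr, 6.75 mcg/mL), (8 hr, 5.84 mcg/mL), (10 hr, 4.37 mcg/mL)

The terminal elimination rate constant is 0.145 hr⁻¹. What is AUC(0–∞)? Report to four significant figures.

Trapezoidal AUC_0→10:
  [0→6]: (18.62+7.80)/2 × 6 = 79.26
  [6→7]: (7.80+6.75)/2 × 1 = 7.275
  [7→8]: (6.75+5.84)/2 × 1 = 6.295
  [8→10]: (5.84+4.37)/2 × 2 = 10.21
  Sum = 103.04 mcg/mL·hr
Extrapolated tail: C_last / k_e = 4.37 / 0.145 = 30.138
AUC_0→∞ = 103.04 + 30.138 = 133.178 mcg/mL·hr

AUC = 133.2 mcg/mL·hr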